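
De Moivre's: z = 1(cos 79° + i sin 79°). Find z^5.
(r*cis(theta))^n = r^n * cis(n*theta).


r^5 = 1^5 = 1
n*theta = 5*79° = 395° = 35° (mod 360)
a = 1*cos(35°) = 0.8192
b = 1*sin(35°) = 0.5736

1 cis(35°) = 0.8192 + 0.5736i


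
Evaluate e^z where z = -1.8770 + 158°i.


e^-1.8770 = 0.1530
cos(158°) = -0.9272
sin(158°) = 0.3746
Real = 0.1530*(-0.9272) = -0.1419
Imag = 0.1530*0.3746 = 0.0573

-0.1419 + 0.0573i


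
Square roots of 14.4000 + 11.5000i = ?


|z| = sqrt(207.36+132.25) = 18.4285
sqrt((|z|+a)/2) = sqrt((18.4285+14.4)/2) = sqrt(16.4143) = 4.0515
sqrt((|z|-a)/2) = sqrt((18.4285-14.4)/2) = sqrt(2.0143) = 1.4192

±(4.0515 + 1.4192i) i.e. 4.0515 + 1.4192i and -4.0515 - 1.4192i


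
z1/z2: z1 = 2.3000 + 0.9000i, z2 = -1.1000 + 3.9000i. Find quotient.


Conjugate of z2 = -1.1000 - 3.9000i
Numerator: (2.3000 + 0.9000i)(-1.1000 - 3.9000i) = 0.9800 - 9.9600i
Denominator: (-1.1)^2 + 3.9^2 = 16.42
Result = (0.9800 - 9.9600i)/16.42

0.0597 - 0.6066i


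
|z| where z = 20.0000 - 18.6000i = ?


|z| = sqrt(20^2 + (-18.6)^2) = sqrt(400 + 345.96) = sqrt(745.96) = 27.3123

|z| = 27.3123


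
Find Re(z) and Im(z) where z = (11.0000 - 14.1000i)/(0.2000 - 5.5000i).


Multiply by conjugate: (11.0000 - 14.1000i)(0.2000 + 5.5000i) / (0.2^2 + (-5.5)^2)
Numerator real = 11*0.2 - (14.1)*(-5.5) = 79.75
Numerator imag = -14.1*0.2 - 11*(-5.5) = 57.68
Denominator = 30.29
Re(z) = 79.75/30.29 = 2.6329
Im(z) = 57.68/30.29 = 1.9043

Re(z) = 2.6329, Im(z) = 1.9043


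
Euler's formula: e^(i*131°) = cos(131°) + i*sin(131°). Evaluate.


cos(131°) = -0.6561
sin(131°) = 0.7547

e^(i*131°) = -0.6561 + 0.7547i


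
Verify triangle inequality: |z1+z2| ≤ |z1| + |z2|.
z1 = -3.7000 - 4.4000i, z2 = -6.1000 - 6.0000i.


|z1| = sqrt((-3.7)^2 + (-4.4)^2) = sqrt(33.05) = 5.7489
|z2| = sqrt((-6.1)^2 + (-6)^2) = sqrt(73.21) = 8.5563
z1+z2 = -9.8000 - 10.4000i
|z1+z2| = sqrt(204.2) = 14.2899
|z1|+|z2| = 5.7489 + 8.5563 = 14.3052

|z1+z2| = 14.2899 ≤ |z1|+|z2| = 14.3052 (verified)


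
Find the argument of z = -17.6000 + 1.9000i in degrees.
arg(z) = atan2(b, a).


Re = -17.6, Im = 1.9
arg = atan2(1.9, -17.6) = 173.8385 degrees

arg(z) = 173.8385 degrees


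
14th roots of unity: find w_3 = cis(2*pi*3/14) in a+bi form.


Angle = 360*3/14 = 77.1429°
a = cos(77.1429°) = 0.2225
b = sin(77.1429°) = 0.9749

0.2225 + 0.9749i


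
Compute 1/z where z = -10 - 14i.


|z|^2 = 100+196 = 296
1/z = (-10 + 14i)/296

1/z = -0.0338 + 0.0473i


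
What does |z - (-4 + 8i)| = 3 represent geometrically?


|z - z0| = r is a circle with center z0 and radius r.
Center = (-4, 8), radius = 3

Circle with center (-4, 8) and radius 3


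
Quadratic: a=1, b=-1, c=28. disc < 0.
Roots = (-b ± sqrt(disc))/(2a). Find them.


disc = (-1)^2 - 4*1*28 = 1 - 112 = -111
sqrt(|disc|) = sqrt(111) = 10.5357
Real part = 1/(2*1) = 0.5000
Imag part = 10.5357/(2*1) = 5.2678

0.5000 ± 5.2678i


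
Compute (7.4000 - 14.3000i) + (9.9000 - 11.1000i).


Real: 7.4 + 9.9 = 17.3
Imag: -14.3 - 11.1 = -25.4

17.3000 - 25.4000i


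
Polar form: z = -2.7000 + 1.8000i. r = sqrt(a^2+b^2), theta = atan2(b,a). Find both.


r = sqrt(7.29+3.24) = sqrt(10.53) = 3.2450
theta = atan2(1.8, -2.7) = 146.3099 degrees

r = 3.2450, theta = 146.3099 degrees


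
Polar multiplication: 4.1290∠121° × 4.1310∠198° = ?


r = 4.1290 * 4.1310 = 17.0569
theta = 121° + 198° = 319° = 319° (mod 360)

17.0569 cis(319°)


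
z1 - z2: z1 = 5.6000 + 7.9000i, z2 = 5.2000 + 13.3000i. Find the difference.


Real: 5.6 - 5.2 = 0.4
Imag: 7.9 - 13.3 = -5.4

0.4000 - 5.4000i


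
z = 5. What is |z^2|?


|z| = sqrt(25+0) = sqrt(25) = 5
|z^2| = |z|^2 = 5^2 = 25

|z^2| = 25


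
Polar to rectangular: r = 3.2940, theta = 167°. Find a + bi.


a = 3.2940*cos(167°) = 3.2940*(-0.97437) = -3.2096
b = 3.2940*sin(167°) = 3.2940*0.22495 = 0.7410

-3.2096 + 0.7410i


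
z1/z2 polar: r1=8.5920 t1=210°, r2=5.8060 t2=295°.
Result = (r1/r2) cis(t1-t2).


r = 8.5920 / 5.8060 = 1.4798
theta = 210° - 295° = -85° = 275° (mod 360)

1.4798 cis(275°)


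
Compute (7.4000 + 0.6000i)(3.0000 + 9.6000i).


Real = 7.4*3 - 0.6*9.6 = 22.2 - 5.76 = 16.44
Imag = 7.4*9.6 + 3*0.6 = 71.04 + 1.8 = 72.84

16.4400 + 72.8400i


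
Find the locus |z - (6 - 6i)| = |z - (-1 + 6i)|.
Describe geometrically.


Equal distances means the locus is the perpendicular bisector of z1 and z2.
Midpoint = ((6+(-1))/2, (-6+6)/2) = (2.5000, 0)

Perpendicular bisector through (2.5000, 0)


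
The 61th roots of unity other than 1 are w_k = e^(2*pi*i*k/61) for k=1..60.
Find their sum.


With w = e^(2*pi*i/61), all 61 of the 61th roots of unity w^0 = 1, w, ..., w^(60) sum to 0: 1 + w + ... + w^(60) = (1 - w^61)/(1 - w) = 0 since w^61 = 1, w ≠ 1.
Removing the root 1: w + w^2 + ... + w^(60) = 0 - 1 = -1

Sum = -1


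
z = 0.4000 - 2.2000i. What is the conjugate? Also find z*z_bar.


z_bar = 0.4000 + 2.2000i
z*z_bar = 0.4^2 + (-2.2)^2 = 0.16 + 4.84 = 5

z_bar = 0.4000 + 2.2000i, z*z_bar = 5


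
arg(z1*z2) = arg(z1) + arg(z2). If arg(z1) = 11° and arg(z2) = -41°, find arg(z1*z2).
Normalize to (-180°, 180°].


arg(z1*z2) = 11° - 41° = -30°
Normalized to (-180°, 180°]: -30°

-30°


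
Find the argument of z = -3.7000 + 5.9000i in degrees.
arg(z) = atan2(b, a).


Re = -3.7, Im = 5.9
arg = atan2(5.9, -3.7) = 122.0926 degrees

arg(z) = 122.0926 degrees


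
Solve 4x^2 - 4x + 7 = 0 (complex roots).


disc = (-4)^2 - 4*4*7 = 16 - 112 = -96
sqrt(|disc|) = sqrt(96) = 9.7980
Real part = 4/(2*4) = 0.5000
Imag part = 9.7980/(2*4) = 1.2247

0.5000 ± 1.2247i


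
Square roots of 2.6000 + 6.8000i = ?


|z| = sqrt(6.76+46.24) = 7.2801
sqrt((|z|+a)/2) = sqrt((7.2801+2.6)/2) = sqrt(4.9401) = 2.2226
sqrt((|z|-a)/2) = sqrt((7.2801-2.6)/2) = sqrt(2.3401) = 1.5297

±(2.2226 + 1.5297i) i.e. 2.2226 + 1.5297i and -2.2226 - 1.5297i


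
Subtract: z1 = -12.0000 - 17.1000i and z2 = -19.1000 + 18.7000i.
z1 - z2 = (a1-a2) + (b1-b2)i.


Real: -12 + 19.1 = 7.1
Imag: -17.1 - 18.7 = -35.8

7.1000 - 35.8000i


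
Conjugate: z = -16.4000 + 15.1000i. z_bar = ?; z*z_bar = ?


z_bar = -16.4000 - 15.1000i
z*z_bar = (-16.4)^2 + 15.1^2 = 268.96 + 228.01 = 496.97

z_bar = -16.4000 - 15.1000i, z*z_bar = 496.97


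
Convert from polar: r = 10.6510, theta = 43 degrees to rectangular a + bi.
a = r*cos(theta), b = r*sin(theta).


a = 10.6510*cos(43°) = 10.6510*0.73135 = 7.7896
b = 10.6510*sin(43°) = 10.6510*0.682 = 7.2640

7.7896 + 7.2640i


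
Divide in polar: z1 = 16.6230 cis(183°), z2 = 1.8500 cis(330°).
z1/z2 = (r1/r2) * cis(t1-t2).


r = 16.6230 / 1.8500 = 8.9854
theta = 183° - 330° = -147° = 213° (mod 360)

8.9854 cis(213°)


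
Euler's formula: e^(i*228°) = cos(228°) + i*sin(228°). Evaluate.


cos(228°) = -0.6691
sin(228°) = -0.7431

e^(i*228°) = -0.6691 - 0.7431i


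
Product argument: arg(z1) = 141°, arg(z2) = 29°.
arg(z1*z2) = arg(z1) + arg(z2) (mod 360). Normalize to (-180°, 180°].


arg(z1*z2) = 141° + 29° = 170°
Normalized to (-180°, 180°]: 170°

170°


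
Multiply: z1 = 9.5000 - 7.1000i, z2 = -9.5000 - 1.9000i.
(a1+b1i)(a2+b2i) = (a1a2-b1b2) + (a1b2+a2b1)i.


Real = 9.5*(-9.5) - (-7.1)*(-1.9) = -90.25 - 13.49 = -103.74
Imag = 9.5*(-1.9) - (9.5)*(-7.1) = -18.05 + 67.45 = 49.4

-103.7400 + 49.4000i


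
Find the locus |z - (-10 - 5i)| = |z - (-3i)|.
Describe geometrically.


Equal distances means the locus is the perpendicular bisector of z1 and z2.
Midpoint = ((-10+0)/2, (-5+(-3))/2) = (-5.0000, -4.0000)

Perpendicular bisector through (-5.0000, -4.0000)


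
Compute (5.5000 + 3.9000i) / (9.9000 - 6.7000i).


Conjugate of z2 = 9.9000 + 6.7000i
Numerator: (5.5000 + 3.9000i)(9.9000 + 6.7000i) = 28.3200 + 75.4600i
Denominator: 9.9^2 + (-6.7)^2 = 142.9
Result = (28.3200 + 75.4600i)/142.9

0.1982 + 0.5281i


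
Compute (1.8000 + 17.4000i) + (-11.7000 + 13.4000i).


Real: 1.8 - 11.7 = -9.9
Imag: 17.4 + 13.4 = 30.8

-9.9000 + 30.8000i


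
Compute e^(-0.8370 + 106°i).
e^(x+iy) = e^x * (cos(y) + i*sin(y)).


e^-0.8370 = 0.4330
cos(106°) = -0.27564
sin(106°) = 0.9613
Real = 0.4330*(-0.27564) = -0.1194
Imag = 0.4330*0.9613 = 0.4162

-0.1194 + 0.4162i


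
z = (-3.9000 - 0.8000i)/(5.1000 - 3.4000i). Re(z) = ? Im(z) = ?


Multiply by conjugate: (-3.9000 - 0.8000i)(5.1000 + 3.4000i) / (5.1^2 + (-3.4)^2)
Numerator real = -3.9*5.1 - (0.8)*(-3.4) = -17.17
Numerator imag = -0.8*5.1 - (-3.9)*(-3.4) = -17.34
Denominator = 37.57
Re(z) = -17.17/37.57 = -0.4570
Im(z) = -17.34/37.57 = -0.4615

Re(z) = -0.4570, Im(z) = -0.4615


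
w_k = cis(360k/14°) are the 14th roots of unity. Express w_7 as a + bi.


Angle = 360*7/14 = 180°
a = cos(180°) = -1.0000
b = sin(180°) = 0

-1.0000 + 0i


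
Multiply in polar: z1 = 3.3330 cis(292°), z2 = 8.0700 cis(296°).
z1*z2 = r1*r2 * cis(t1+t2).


r = 3.3330 * 8.0700 = 26.8973
theta = 292° + 296° = 588° = 228° (mod 360)

26.8973 cis(228°)


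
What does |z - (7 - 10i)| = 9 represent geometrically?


|z - z0| = r is a circle with center z0 and radius r.
Center = (7, -10), radius = 9

Circle with center (7, -10) and radius 9


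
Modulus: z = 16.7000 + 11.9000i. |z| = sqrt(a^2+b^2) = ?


|z| = sqrt(16.7^2 + 11.9^2) = sqrt(278.89 + 141.61) = sqrt(420.5) = 20.5061

|z| = 20.5061


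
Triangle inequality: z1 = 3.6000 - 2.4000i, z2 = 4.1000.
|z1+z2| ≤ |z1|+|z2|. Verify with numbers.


|z1| = sqrt(3.6^2 + (-2.4)^2) = sqrt(18.72) = 4.3267
|z2| = sqrt(4.1^2 + 0^2) = sqrt(16.81) = 4.1000
z1+z2 = 7.7000 - 2.4000i
|z1+z2| = sqrt(65.05) = 8.0654
|z1|+|z2| = 4.3267 + 4.1000 = 8.4267

|z1+z2| = 8.0654 ≤ |z1|+|z2| = 8.4267 (verified)


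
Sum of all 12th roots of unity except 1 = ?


With w = e^(2*pi*i/12), all 12 of the 12th roots of unity w^0 = 1, w, ..., w^(11) sum to 0: 1 + w + ... + w^(11) = (1 - w^12)/(1 - w) = 0 since w^12 = 1, w ≠ 1.
Removing the root 1: w + w^2 + ... + w^(11) = 0 - 1 = -1

Sum = -1


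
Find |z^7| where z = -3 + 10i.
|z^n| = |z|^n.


|z| = sqrt(9+100) = sqrt(109) = 10.4403
|z^7| = |z|^7 = (sqrt(109))^7 = 109^3 * sqrt(109) = 1295029*sqrt(109)

|z^7| = 1295029*sqrt(109) ≈ 13520499.6979


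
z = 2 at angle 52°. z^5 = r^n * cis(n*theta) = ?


r^5 = 2^5 = 32
n*theta = 5*52° = 260° = 260° (mod 360)
a = 32*cos(260°) = -5.5567
b = 32*sin(260°) = -31.5138

32 cis(260°) = -5.5567 - 31.5138i


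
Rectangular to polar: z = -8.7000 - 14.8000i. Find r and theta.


r = sqrt(75.69+219.04) = sqrt(294.73) = 17.1677
theta = atan2(-14.8, -8.7) = -120.4486 degrees

r = 17.1677, theta = -120.4486 degrees


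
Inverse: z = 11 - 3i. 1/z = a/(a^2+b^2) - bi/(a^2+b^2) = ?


|z|^2 = 121+9 = 130
1/z = (11 + 3i)/130

1/z = 0.0846 + 0.0231i


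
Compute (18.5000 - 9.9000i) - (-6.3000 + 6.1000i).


Real: 18.5 + 6.3 = 24.8
Imag: -9.9 - 6.1 = -16

24.8000 - 16.0000i


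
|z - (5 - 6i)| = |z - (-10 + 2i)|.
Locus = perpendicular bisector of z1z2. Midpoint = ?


Equal distances means the locus is the perpendicular bisector of z1 and z2.
Midpoint = ((5+(-10))/2, (-6+2)/2) = (-2.5000, -2.0000)

Perpendicular bisector through (-2.5000, -2.0000)


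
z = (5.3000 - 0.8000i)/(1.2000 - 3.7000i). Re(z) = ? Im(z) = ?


Multiply by conjugate: (5.3000 - 0.8000i)(1.2000 + 3.7000i) / (1.2^2 + (-3.7)^2)
Numerator real = 5.3*1.2 - (0.8)*(-3.7) = 9.32
Numerator imag = -0.8*1.2 - 5.3*(-3.7) = 18.65
Denominator = 15.13
Re(z) = 9.32/15.13 = 0.6160
Im(z) = 18.65/15.13 = 1.2327

Re(z) = 0.6160, Im(z) = 1.2327


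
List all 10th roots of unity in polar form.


The 10th roots of unity are cis(360k/10°) for k=0..9
Angle step = 360/10 = 36°
Primitive root: cis(36°)
Primitive root = 0.8090 + 0.5878i

10 roots at angles: 0°, 36°, 72°, 108°, 144°, 180°, 216°, 252°, 288°, 324°


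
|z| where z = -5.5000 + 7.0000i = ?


|z| = sqrt((-5.5)^2 + 7^2) = sqrt(30.25 + 49) = sqrt(79.25) = 8.9022

|z| = 8.9022


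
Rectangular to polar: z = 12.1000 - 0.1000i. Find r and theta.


r = sqrt(146.41+0.01) = sqrt(146.42) = 12.1004
theta = atan2(-0.1, 12.1) = -0.4735 degrees

r = 12.1004, theta = -0.4735 degrees


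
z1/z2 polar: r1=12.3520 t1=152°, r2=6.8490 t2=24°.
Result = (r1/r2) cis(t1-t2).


r = 12.3520 / 6.8490 = 1.8035
theta = 152° - 24° = 128° = 128° (mod 360)

1.8035 cis(128°)


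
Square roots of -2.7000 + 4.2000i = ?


|z| = sqrt(7.29+17.64) = 4.9930
sqrt((|z|+a)/2) = sqrt((4.9930+(-2.7))/2) = sqrt(1.1465) = 1.0707
sqrt((|z|-a)/2) = sqrt((4.9930-(-2.7))/2) = sqrt(3.8465) = 1.9612

±(1.0707 + 1.9612i) i.e. 1.0707 + 1.9612i and -1.0707 - 1.9612i


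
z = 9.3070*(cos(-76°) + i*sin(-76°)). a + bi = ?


a = 9.3070*cos(-76°) = 9.3070*0.241922 = 2.2516
b = 9.3070*sin(-76°) = 9.3070*(-0.970296) = -9.0305

2.2516 - 9.0305i


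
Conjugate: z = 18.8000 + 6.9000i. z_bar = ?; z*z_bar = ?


z_bar = 18.8000 - 6.9000i
z*z_bar = 18.8^2 + 6.9^2 = 353.44 + 47.61 = 401.05

z_bar = 18.8000 - 6.9000i, z*z_bar = 401.05


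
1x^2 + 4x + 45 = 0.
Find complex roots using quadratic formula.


disc = 4^2 - 4*1*45 = 16 - 180 = -164
sqrt(|disc|) = sqrt(164) = 12.8062
Real part = -4/(2*1) = -2.0000
Imag part = 12.8062/(2*1) = 6.4031

-2.0000 ± 6.4031i


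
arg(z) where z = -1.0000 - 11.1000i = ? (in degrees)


Re = -1, Im = -11.1
arg = atan2(-11.1, -1) = -95.1479 degrees

arg(z) = -95.1479 degrees


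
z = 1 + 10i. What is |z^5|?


|z| = sqrt(1+100) = sqrt(101) = 10.0499
|z^5| = |z|^5 = (sqrt(101))^5 = 101^2 * sqrt(101) = 10201*sqrt(101)

|z^5| = 10201*sqrt(101) ≈ 102518.7812


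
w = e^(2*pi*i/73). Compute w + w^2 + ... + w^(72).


With w = e^(2*pi*i/73), all 73 of the 73th roots of unity w^0 = 1, w, ..., w^(72) sum to 0: 1 + w + ... + w^(72) = (1 - w^73)/(1 - w) = 0 since w^73 = 1, w ≠ 1.
Removing the root 1: w + w^2 + ... + w^(72) = 0 - 1 = -1

Sum = -1


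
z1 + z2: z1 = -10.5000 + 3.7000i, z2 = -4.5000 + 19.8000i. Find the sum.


Real: -10.5 - 4.5 = -15
Imag: 3.7 + 19.8 = 23.5

-15.0000 + 23.5000i


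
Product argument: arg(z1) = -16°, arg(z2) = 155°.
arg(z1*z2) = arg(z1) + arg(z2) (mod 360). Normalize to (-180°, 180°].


arg(z1*z2) = -16° + 155° = 139°
Normalized to (-180°, 180°]: 139°

139°


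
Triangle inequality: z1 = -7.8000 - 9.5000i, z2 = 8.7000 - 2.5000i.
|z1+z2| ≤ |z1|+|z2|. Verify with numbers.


|z1| = sqrt((-7.8)^2 + (-9.5)^2) = sqrt(151.09) = 12.2919
|z2| = sqrt(8.7^2 + (-2.5)^2) = sqrt(81.94) = 9.0521
z1+z2 = 0.9000 - 12.0000i
|z1+z2| = sqrt(144.81) = 12.0337
|z1|+|z2| = 12.2919 + 9.0521 = 21.3440

|z1+z2| = 12.0337 ≤ |z1|+|z2| = 21.3440 (verified)


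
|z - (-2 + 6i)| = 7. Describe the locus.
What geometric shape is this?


|z - z0| = r is a circle with center z0 and radius r.
Center = (-2, 6), radius = 7

Circle with center (-2, 6) and radius 7


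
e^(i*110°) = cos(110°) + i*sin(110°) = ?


cos(110°) = -0.3420
sin(110°) = 0.9397

e^(i*110°) = -0.3420 + 0.9397i


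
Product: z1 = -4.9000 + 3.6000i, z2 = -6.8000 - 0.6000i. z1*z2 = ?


Real = -4.9*(-6.8) - 3.6*(-0.6) = 33.32 - (-2.16) = 35.48
Imag = -4.9*(-0.6) - (6.8)*3.6 = 2.94 - (24.48) = -21.54

35.4800 - 21.5400i


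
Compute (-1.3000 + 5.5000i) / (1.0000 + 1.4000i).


Conjugate of z2 = 1.0000 - 1.4000i
Numerator: (-1.3000 + 5.5000i)(1.0000 - 1.4000i) = 6.4000 + 7.3200i
Denominator: 1^2 + 1.4^2 = 2.96
Result = (6.4000 + 7.3200i)/2.96

2.1622 + 2.4730i


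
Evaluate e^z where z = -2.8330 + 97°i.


e^-2.8330 = 0.0588
cos(97°) = -0.1219
sin(97°) = 0.9925
Real = 0.0588*(-0.1219) = -0.0072
Imag = 0.0588*0.9925 = 0.0584

-0.0072 + 0.0584i


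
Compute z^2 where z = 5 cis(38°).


r^2 = 5^2 = 25
n*theta = 2*38° = 76° = 76° (mod 360)
a = 25*cos(76°) = 6.0480
b = 25*sin(76°) = 24.2574

25 cis(76°) = 6.0480 + 24.2574i


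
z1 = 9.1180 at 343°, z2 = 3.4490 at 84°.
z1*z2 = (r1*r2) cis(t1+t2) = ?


r = 9.1180 * 3.4490 = 31.4480
theta = 343° + 84° = 427° = 67° (mod 360)

31.4480 cis(67°)


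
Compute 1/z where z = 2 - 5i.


|z|^2 = 4+25 = 29
1/z = (2 + 5i)/29

1/z = 0.0690 + 0.1724i


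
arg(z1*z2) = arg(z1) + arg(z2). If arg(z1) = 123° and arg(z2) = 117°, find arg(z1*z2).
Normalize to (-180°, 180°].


arg(z1*z2) = 123° + 117° = 240°
Normalized to (-180°, 180°]: -120°

-120°


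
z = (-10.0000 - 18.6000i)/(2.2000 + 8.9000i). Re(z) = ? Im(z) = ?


Multiply by conjugate: (-10.0000 - 18.6000i)(2.2000 - 8.9000i) / (2.2^2 + 8.9^2)
Numerator real = -10*2.2 - (18.6)*8.9 = -187.54
Numerator imag = -18.6*2.2 - (-10)*8.9 = 48.08
Denominator = 84.05
Re(z) = -187.54/84.05 = -2.2313
Im(z) = 48.08/84.05 = 0.5720

Re(z) = -2.2313, Im(z) = 0.5720


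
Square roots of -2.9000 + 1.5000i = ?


|z| = sqrt(8.41+2.25) = 3.2650
sqrt((|z|+a)/2) = sqrt((3.2650+(-2.9))/2) = sqrt(0.1825) = 0.4272
sqrt((|z|-a)/2) = sqrt((3.2650-(-2.9))/2) = sqrt(3.0825) = 1.7557

±(0.4272 + 1.7557i) i.e. 0.4272 + 1.7557i and -0.4272 - 1.7557i


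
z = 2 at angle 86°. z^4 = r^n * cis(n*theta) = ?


r^4 = 2^4 = 16
n*theta = 4*86° = 344° = 344° (mod 360)
a = 16*cos(344°) = 15.3802
b = 16*sin(344°) = -4.4102

16 cis(344°) = 15.3802 - 4.4102i


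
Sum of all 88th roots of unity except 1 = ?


With w = e^(2*pi*i/88), all 88 of the 88th roots of unity w^0 = 1, w, ..., w^(87) sum to 0: 1 + w + ... + w^(87) = (1 - w^88)/(1 - w) = 0 since w^88 = 1, w ≠ 1.
Removing the root 1: w + w^2 + ... + w^(87) = 0 - 1 = -1

Sum = -1


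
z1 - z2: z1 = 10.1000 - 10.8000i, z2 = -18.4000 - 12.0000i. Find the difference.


Real: 10.1 + 18.4 = 28.5
Imag: -10.8 + 12 = 1.2

28.5000 + 1.2000i


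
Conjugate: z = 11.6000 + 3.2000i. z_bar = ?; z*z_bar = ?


z_bar = 11.6000 - 3.2000i
z*z_bar = 11.6^2 + 3.2^2 = 134.56 + 10.24 = 144.8

z_bar = 11.6000 - 3.2000i, z*z_bar = 144.8


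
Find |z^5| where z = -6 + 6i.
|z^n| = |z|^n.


|z| = sqrt(36+36) = sqrt(72) = 8.4853
|z^5| = |z|^5 = (sqrt(72))^5 = 72^2 * sqrt(72) = 5184*sqrt(72)

|z^5| = 5184*sqrt(72) ≈ 43987.6986


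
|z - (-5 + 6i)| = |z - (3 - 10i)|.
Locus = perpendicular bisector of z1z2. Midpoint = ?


Equal distances means the locus is the perpendicular bisector of z1 and z2.
Midpoint = ((-5+3)/2, (6+(-10))/2) = (-1.0000, -2.0000)

Perpendicular bisector through (-1.0000, -2.0000)


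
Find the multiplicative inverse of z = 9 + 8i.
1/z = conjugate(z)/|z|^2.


|z|^2 = 81+64 = 145
1/z = (9 - 8i)/145

1/z = 0.0621 - 0.0552i


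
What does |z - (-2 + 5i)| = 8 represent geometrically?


|z - z0| = r is a circle with center z0 and radius r.
Center = (-2, 5), radius = 8

Circle with center (-2, 5) and radius 8


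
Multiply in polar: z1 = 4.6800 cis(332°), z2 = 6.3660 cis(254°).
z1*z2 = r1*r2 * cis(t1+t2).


r = 4.6800 * 6.3660 = 29.7929
theta = 332° + 254° = 586° = 226° (mod 360)

29.7929 cis(226°)


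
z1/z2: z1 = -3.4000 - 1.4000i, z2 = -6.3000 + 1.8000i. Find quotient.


Conjugate of z2 = -6.3000 - 1.8000i
Numerator: (-3.4000 - 1.4000i)(-6.3000 - 1.8000i) = 18.9000 + 14.9400i
Denominator: (-6.3)^2 + 1.8^2 = 42.93
Result = (18.9000 + 14.9400i)/42.93

0.4403 + 0.3480i


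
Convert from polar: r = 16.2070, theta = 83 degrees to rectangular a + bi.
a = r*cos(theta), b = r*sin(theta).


a = 16.2070*cos(83°) = 16.2070*0.12187 = 1.9751
b = 16.2070*sin(83°) = 16.2070*0.992546 = 16.0862

1.9751 + 16.0862i


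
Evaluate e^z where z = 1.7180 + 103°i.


e^1.7180 = 5.57337
cos(103°) = -0.22495
sin(103°) = 0.97437
Real = 5.57337*(-0.22495) = -1.2537
Imag = 5.57337*0.97437 = 5.4305

-1.2537 + 5.4305i


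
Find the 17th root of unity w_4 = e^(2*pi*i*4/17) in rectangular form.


Angle = 360*4/17 = 84.7059°
a = cos(84.7059°) = 0.0923
b = sin(84.7059°) = 0.9957

0.0923 + 0.9957i


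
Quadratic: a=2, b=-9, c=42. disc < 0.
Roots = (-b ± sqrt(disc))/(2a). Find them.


disc = (-9)^2 - 4*2*42 = 81 - 336 = -255
sqrt(|disc|) = sqrt(255) = 15.9687
Real part = 9/(2*2) = 2.2500
Imag part = 15.9687/(2*2) = 3.9922

2.2500 ± 3.9922i


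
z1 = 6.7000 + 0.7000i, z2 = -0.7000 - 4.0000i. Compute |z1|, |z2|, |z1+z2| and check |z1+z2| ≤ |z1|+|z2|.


|z1| = sqrt(6.7^2 + 0.7^2) = sqrt(45.38) = 6.7365
|z2| = sqrt((-0.7)^2 + (-4)^2) = sqrt(16.49) = 4.0608
z1+z2 = 6.0000 - 3.3000i
|z1+z2| = sqrt(46.89) = 6.8476
|z1|+|z2| = 6.7365 + 4.0608 = 10.7973

|z1+z2| = 6.8476 ≤ |z1|+|z2| = 10.7973 (verified)


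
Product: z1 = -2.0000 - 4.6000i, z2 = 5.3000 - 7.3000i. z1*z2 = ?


Real = -2*5.3 - (-4.6)*(-7.3) = -10.6 - 33.58 = -44.18
Imag = -2*(-7.3) + 5.3*(-4.6) = 14.6 - (24.38) = -9.78

-44.1800 - 9.7800i


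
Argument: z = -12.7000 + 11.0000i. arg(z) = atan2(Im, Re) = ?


Re = -12.7, Im = 11
arg = atan2(11, -12.7) = 139.1028 degrees

arg(z) = 139.1028 degrees


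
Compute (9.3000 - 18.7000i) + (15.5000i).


Real: 9.3 + 0 = 9.3
Imag: -18.7 + 15.5 = -3.2

9.3000 - 3.2000i


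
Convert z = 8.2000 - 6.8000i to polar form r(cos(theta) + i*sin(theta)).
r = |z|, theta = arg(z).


r = sqrt(67.24+46.24) = sqrt(113.48) = 10.6527
theta = atan2(-6.8, 8.2) = -39.6678 degrees

r = 10.6527, theta = -39.6678 degrees


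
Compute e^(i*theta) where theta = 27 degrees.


cos(27°) = 0.8910
sin(27°) = 0.4540

e^(i*27°) = 0.8910 + 0.4540i


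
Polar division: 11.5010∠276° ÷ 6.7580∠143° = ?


r = 11.5010 / 6.7580 = 1.7018
theta = 276° - 143° = 133° = 133° (mod 360)

1.7018 cis(133°)


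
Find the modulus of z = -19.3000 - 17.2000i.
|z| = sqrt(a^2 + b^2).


|z| = sqrt((-19.3)^2 + (-17.2)^2) = sqrt(372.49 + 295.84) = sqrt(668.33) = 25.8521

|z| = 25.8521


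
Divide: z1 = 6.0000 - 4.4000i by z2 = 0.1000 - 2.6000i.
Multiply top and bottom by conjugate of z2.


Conjugate of z2 = 0.1000 + 2.6000i
Numerator: (6.0000 - 4.4000i)(0.1000 + 2.6000i) = 12.0400 + 15.1600i
Denominator: 0.1^2 + (-2.6)^2 = 6.77
Result = (12.0400 + 15.1600i)/6.77

1.7784 + 2.2393i


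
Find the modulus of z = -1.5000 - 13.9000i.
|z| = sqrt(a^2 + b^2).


|z| = sqrt((-1.5)^2 + (-13.9)^2) = sqrt(2.25 + 193.21) = sqrt(195.46) = 13.9807

|z| = 13.9807


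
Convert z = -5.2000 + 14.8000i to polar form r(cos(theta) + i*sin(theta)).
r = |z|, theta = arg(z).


r = sqrt(27.04+219.04) = sqrt(246.08) = 15.6869
theta = atan2(14.8, -5.2) = 109.3590 degrees

r = 15.6869, theta = 109.3590 degrees


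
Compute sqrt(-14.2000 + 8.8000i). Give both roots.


|z| = sqrt(201.64+77.44) = 16.7057
sqrt((|z|+a)/2) = sqrt((16.7057+(-14.2))/2) = sqrt(1.2528) = 1.1193
sqrt((|z|-a)/2) = sqrt((16.7057-(-14.2))/2) = sqrt(15.4528) = 3.9310

±(1.1193 + 3.9310i) i.e. 1.1193 + 3.9310i and -1.1193 - 3.9310i


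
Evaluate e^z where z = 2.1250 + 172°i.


e^2.1250 = 8.3729
cos(172°) = -0.99027
sin(172°) = 0.13917
Real = 8.3729*(-0.99027) = -8.2914
Imag = 8.3729*0.13917 = 1.1653

-8.2914 + 1.1653i


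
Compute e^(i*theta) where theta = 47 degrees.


cos(47°) = 0.6820
sin(47°) = 0.7314

e^(i*47°) = 0.6820 + 0.7314i


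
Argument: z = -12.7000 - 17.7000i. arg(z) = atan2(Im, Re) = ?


Re = -12.7, Im = -17.7
arg = atan2(-17.7, -12.7) = -125.6600 degrees

arg(z) = -125.6600 degrees


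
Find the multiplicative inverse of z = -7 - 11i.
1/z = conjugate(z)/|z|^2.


|z|^2 = 49+121 = 170
1/z = (-7 + 11i)/170

1/z = -0.0412 + 0.0647i


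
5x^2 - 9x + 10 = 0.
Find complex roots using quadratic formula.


disc = (-9)^2 - 4*5*10 = 81 - 200 = -119
sqrt(|disc|) = sqrt(119) = 10.9087
Real part = 9/(2*5) = 0.9000
Imag part = 10.9087/(2*5) = 1.0909

0.9000 ± 1.0909i


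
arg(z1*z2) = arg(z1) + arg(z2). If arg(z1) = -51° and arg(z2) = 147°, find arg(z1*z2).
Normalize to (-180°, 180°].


arg(z1*z2) = -51° + 147° = 96°
Normalized to (-180°, 180°]: 96°

96°


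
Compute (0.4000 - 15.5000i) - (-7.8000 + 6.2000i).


Real: 0.4 + 7.8 = 8.2
Imag: -15.5 - 6.2 = -21.7

8.2000 - 21.7000i


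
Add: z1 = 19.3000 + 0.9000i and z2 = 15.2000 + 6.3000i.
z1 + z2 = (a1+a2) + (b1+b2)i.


Real: 19.3 + 15.2 = 34.5
Imag: 0.9 + 6.3 = 7.2

34.5000 + 7.2000i


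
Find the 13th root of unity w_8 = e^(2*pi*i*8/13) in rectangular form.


Angle = 360*8/13 = 221.5385°
a = cos(221.5385°) = -0.7485
b = sin(221.5385°) = -0.6631

-0.7485 - 0.6631i


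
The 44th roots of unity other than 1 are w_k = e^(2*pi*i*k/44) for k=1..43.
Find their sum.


With w = e^(2*pi*i/44), all 44 of the 44th roots of unity w^0 = 1, w, ..., w^(43) sum to 0: 1 + w + ... + w^(43) = (1 - w^44)/(1 - w) = 0 since w^44 = 1, w ≠ 1.
Removing the root 1: w + w^2 + ... + w^(43) = 0 - 1 = -1

Sum = -1


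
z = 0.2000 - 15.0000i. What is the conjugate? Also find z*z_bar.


z_bar = 0.2000 + 15.0000i
z*z_bar = 0.2^2 + (-15)^2 = 0.04 + 225 = 225.04

z_bar = 0.2000 + 15.0000i, z*z_bar = 225.04


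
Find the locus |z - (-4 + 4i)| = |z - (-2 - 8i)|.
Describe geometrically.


Equal distances means the locus is the perpendicular bisector of z1 and z2.
Midpoint = ((-4+(-2))/2, (4+(-8))/2) = (-3.0000, -2.0000)

Perpendicular bisector through (-3.0000, -2.0000)


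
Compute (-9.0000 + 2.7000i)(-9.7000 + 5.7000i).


Real = -9*(-9.7) - 2.7*5.7 = 87.3 - 15.39 = 71.91
Imag = -9*5.7 - (9.7)*2.7 = -51.3 - (26.19) = -77.49

71.9100 - 77.4900i


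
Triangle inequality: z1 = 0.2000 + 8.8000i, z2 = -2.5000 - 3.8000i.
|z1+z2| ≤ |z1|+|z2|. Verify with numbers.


|z1| = sqrt(0.2^2 + 8.8^2) = sqrt(77.48) = 8.8023
|z2| = sqrt((-2.5)^2 + (-3.8)^2) = sqrt(20.69) = 4.5486
z1+z2 = -2.3000 + 5.0000i
|z1+z2| = sqrt(30.29) = 5.5036
|z1|+|z2| = 8.8023 + 4.5486 = 13.3509

|z1+z2| = 5.5036 ≤ |z1|+|z2| = 13.3509 (verified)


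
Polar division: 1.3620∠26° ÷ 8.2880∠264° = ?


r = 1.3620 / 8.2880 = 0.1643
theta = 26° - 264° = -238° = 122° (mod 360)

0.1643 cis(122°)


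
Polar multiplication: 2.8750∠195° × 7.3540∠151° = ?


r = 2.8750 * 7.3540 = 21.1427
theta = 195° + 151° = 346° = 346° (mod 360)

21.1427 cis(346°)


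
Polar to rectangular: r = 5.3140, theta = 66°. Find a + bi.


a = 5.3140*cos(66°) = 5.3140*0.40674 = 2.1614
b = 5.3140*sin(66°) = 5.3140*0.91355 = 4.8546

2.1614 + 4.8546i


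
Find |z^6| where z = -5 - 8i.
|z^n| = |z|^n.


|z| = sqrt(25+64) = sqrt(89) = 9.4340
|z^6| = |z|^6 = (sqrt(89))^6 = 89^3 = 704969

|z^6| = 704969


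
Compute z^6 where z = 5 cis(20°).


r^6 = 5^6 = 15625
n*theta = 6*20° = 120° = 120° (mod 360)
a = 15625*cos(120°) = -7812.5000
b = 15625*sin(120°) = 13531.6469

15625 cis(120°) = -7812.5000 + 13531.6469i


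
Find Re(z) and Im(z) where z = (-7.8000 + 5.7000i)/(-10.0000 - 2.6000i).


Multiply by conjugate: (-7.8000 + 5.7000i)(-10.0000 + 2.6000i) / ((-10)^2 + (-2.6)^2)
Numerator real = -7.8*(-10) + 5.7*(-2.6) = 63.18
Numerator imag = 5.7*(-10) - (-7.8)*(-2.6) = -77.28
Denominator = 106.76
Re(z) = 63.18/106.76 = 0.5918
Im(z) = -77.28/106.76 = -0.7239

Re(z) = 0.5918, Im(z) = -0.7239


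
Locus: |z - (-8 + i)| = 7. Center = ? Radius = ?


|z - z0| = r is a circle with center z0 and radius r.
Center = (-8, 1), radius = 7

Circle with center (-8, 1) and radius 7


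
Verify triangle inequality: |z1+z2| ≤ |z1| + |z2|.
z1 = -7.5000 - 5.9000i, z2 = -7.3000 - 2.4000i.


|z1| = sqrt((-7.5)^2 + (-5.9)^2) = sqrt(91.06) = 9.5425
|z2| = sqrt((-7.3)^2 + (-2.4)^2) = sqrt(59.05) = 7.6844
z1+z2 = -14.8000 - 8.3000i
|z1+z2| = sqrt(287.93) = 16.9685
|z1|+|z2| = 9.5425 + 7.6844 = 17.2269

|z1+z2| = 16.9685 ≤ |z1|+|z2| = 17.2269 (verified)


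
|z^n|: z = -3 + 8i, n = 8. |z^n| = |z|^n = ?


|z| = sqrt(9+64) = sqrt(73) = 8.5440
|z^8| = |z|^8 = (sqrt(73))^8 = 73^4 = 28398241

|z^8| = 28398241


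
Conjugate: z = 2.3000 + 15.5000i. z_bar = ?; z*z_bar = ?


z_bar = 2.3000 - 15.5000i
z*z_bar = 2.3^2 + 15.5^2 = 5.29 + 240.25 = 245.54

z_bar = 2.3000 - 15.5000i, z*z_bar = 245.54


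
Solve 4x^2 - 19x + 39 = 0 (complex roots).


disc = (-19)^2 - 4*4*39 = 361 - 624 = -263
sqrt(|disc|) = sqrt(263) = 16.2173
Real part = 19/(2*4) = 2.3750
Imag part = 16.2173/(2*4) = 2.0272

2.3750 ± 2.0272i


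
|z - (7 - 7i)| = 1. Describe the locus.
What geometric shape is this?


|z - z0| = r is a circle with center z0 and radius r.
Center = (7, -7), radius = 1

Circle with center (7, -7) and radius 1


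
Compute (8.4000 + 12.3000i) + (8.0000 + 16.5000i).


Real: 8.4 + 8 = 16.4
Imag: 12.3 + 16.5 = 28.8

16.4000 + 28.8000i


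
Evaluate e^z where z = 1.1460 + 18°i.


e^1.1460 = 3.1456
cos(18°) = 0.951057
sin(18°) = 0.309
Real = 3.1456*0.951057 = 2.9916
Imag = 3.1456*0.309 = 0.9720

2.9916 + 0.9720i


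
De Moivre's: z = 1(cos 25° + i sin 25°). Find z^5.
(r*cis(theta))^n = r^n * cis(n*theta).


r^5 = 1^5 = 1
n*theta = 5*25° = 125° = 125° (mod 360)
a = 1*cos(125°) = -0.5736
b = 1*sin(125°) = 0.8192

1 cis(125°) = -0.5736 + 0.8192i


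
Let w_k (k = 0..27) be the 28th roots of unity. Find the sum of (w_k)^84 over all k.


The roots are w_k = w^k with w = e^(2*pi*i/28), and (w^k)^84 = (w^84)^k.
So S = 1 + u + u^2 + ... + u^(27) with u = w^84.
84 = 3*28 + 0, so 84 is a multiple of 28 and u = (w^28)^3 = 1.
Every one of the 28 terms equals 1: S = 28

S = 28


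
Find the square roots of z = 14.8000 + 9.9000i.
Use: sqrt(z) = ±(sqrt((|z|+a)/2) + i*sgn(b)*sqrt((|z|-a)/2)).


|z| = sqrt(219.04+98.01) = 17.8059
sqrt((|z|+a)/2) = sqrt((17.8059+14.8)/2) = sqrt(16.3029) = 4.0377
sqrt((|z|-a)/2) = sqrt((17.8059-14.8)/2) = sqrt(1.5029) = 1.2259

±(4.0377 + 1.2259i) i.e. 4.0377 + 1.2259i and -4.0377 - 1.2259i


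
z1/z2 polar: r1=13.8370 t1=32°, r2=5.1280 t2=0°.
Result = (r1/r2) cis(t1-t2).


r = 13.8370 / 5.1280 = 2.6983
theta = 32° - 0° = 32° = 32° (mod 360)

2.6983 cis(32°)


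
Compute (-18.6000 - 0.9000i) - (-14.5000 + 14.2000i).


Real: -18.6 + 14.5 = -4.1
Imag: -0.9 - 14.2 = -15.1

-4.1000 - 15.1000i


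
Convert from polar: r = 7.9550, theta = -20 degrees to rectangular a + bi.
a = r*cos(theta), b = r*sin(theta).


a = 7.9550*cos(-20°) = 7.9550*0.9397 = 7.4753
b = 7.9550*sin(-20°) = 7.9550*(-0.34202) = -2.7208

7.4753 - 2.7208i


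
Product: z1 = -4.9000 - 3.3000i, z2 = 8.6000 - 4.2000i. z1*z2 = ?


Real = -4.9*8.6 - (-3.3)*(-4.2) = -42.14 - 13.86 = -56
Imag = -4.9*(-4.2) + 8.6*(-3.3) = 20.58 - (28.38) = -7.8

-56.0000 - 7.8000i


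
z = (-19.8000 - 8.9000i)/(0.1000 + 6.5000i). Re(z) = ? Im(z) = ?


Multiply by conjugate: (-19.8000 - 8.9000i)(0.1000 - 6.5000i) / (0.1^2 + 6.5^2)
Numerator real = -19.8*0.1 - (8.9)*6.5 = -59.83
Numerator imag = -8.9*0.1 - (-19.8)*6.5 = 127.81
Denominator = 42.26
Re(z) = -59.83/42.26 = -1.4158
Im(z) = 127.81/42.26 = 3.0244

Re(z) = -1.4158, Im(z) = 3.0244


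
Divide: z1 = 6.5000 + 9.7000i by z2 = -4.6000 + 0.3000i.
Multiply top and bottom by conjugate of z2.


Conjugate of z2 = -4.6000 - 0.3000i
Numerator: (6.5000 + 9.7000i)(-4.6000 - 0.3000i) = -26.9900 - 46.5700i
Denominator: (-4.6)^2 + 0.3^2 = 21.25
Result = (-26.9900 - 46.5700i)/21.25

-1.2701 - 2.1915i


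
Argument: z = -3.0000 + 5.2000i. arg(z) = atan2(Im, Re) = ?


Re = -3, Im = 5.2
arg = atan2(5.2, -3) = 119.9816 degrees

arg(z) = 119.9816 degrees


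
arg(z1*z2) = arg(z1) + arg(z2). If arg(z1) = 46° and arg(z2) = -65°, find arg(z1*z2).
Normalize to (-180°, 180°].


arg(z1*z2) = 46° - 65° = -19°
Normalized to (-180°, 180°]: -19°

-19°


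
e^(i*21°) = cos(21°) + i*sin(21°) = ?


cos(21°) = 0.9336
sin(21°) = 0.3584

e^(i*21°) = 0.9336 + 0.3584i


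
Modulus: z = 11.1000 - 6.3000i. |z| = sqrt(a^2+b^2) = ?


|z| = sqrt(11.1^2 + (-6.3)^2) = sqrt(123.21 + 39.69) = sqrt(162.9) = 12.7632

|z| = 12.7632


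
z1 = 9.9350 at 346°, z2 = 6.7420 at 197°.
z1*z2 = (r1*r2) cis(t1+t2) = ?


r = 9.9350 * 6.7420 = 66.9818
theta = 346° + 197° = 543° = 183° (mod 360)

66.9818 cis(183°)


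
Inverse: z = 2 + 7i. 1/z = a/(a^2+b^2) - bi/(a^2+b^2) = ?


|z|^2 = 4+49 = 53
1/z = (2 - 7i)/53

1/z = 0.0377 - 0.1321i


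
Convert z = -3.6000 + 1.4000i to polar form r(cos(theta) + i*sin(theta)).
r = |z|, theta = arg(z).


r = sqrt(12.96+1.96) = sqrt(14.92) = 3.8626
theta = atan2(1.4, -3.6) = 158.7495 degrees

r = 3.8626, theta = 158.7495 degrees


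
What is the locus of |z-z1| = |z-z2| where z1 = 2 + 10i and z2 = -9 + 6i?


Equal distances means the locus is the perpendicular bisector of z1 and z2.
Midpoint = ((2+(-9))/2, (10+6)/2) = (-3.5000, 8.0000)

Perpendicular bisector through (-3.5000, 8.0000)


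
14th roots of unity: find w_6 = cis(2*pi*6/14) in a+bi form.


Angle = 360*6/14 = 154.2857°
a = cos(154.2857°) = -0.9010
b = sin(154.2857°) = 0.4339

-0.9010 + 0.4339i


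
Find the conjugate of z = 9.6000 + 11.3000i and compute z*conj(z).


z_bar = 9.6000 - 11.3000i
z*z_bar = 9.6^2 + 11.3^2 = 92.16 + 127.69 = 219.85

z_bar = 9.6000 - 11.3000i, z*z_bar = 219.85


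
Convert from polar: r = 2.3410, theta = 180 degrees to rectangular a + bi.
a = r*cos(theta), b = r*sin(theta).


a = 2.3410*cos(180°) = 2.3410*(-1) = -2.3410
b = 2.3410*sin(180°) = 2.3410*0 = 0

-2.3410 + 0i


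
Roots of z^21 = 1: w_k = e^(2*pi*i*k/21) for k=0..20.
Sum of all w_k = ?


The sum of all 21th roots of unity is 0.
Geometric series: (1 - w^21)/(1 - w) = (1-1)/(1-w) = 0 since w^21 = 1, w ≠ 1.
Alternatively: coefficient of z^20 in z^21 - 1 is 0.

0


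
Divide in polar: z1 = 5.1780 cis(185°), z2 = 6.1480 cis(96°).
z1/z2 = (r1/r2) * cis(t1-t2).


r = 5.1780 / 6.1480 = 0.8422
theta = 185° - 96° = 89° = 89° (mod 360)

0.8422 cis(89°)


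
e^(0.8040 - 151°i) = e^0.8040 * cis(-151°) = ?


e^0.8040 = 2.2345
cos(-151°) = -0.8746
sin(-151°) = -0.4848
Real = 2.2345*(-0.8746) = -1.9543
Imag = 2.2345*(-0.4848) = -1.0833

-1.9543 - 1.0833i


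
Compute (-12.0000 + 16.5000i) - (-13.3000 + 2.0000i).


Real: -12 + 13.3 = 1.3
Imag: 16.5 - 2 = 14.5

1.3000 + 14.5000i


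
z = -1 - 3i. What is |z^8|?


|z| = sqrt(1+9) = sqrt(10) = 3.1623
|z^8| = |z|^8 = (sqrt(10))^8 = 10^4 = 10000

|z^8| = 10000


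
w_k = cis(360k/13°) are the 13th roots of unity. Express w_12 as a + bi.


Angle = 360*12/13 = 332.3077°
a = cos(332.3077°) = 0.8855
b = sin(332.3077°) = -0.4647

0.8855 - 0.4647i


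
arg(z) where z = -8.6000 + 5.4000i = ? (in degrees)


Re = -8.6, Im = 5.4
arg = atan2(5.4, -8.6) = 147.8750 degrees

arg(z) = 147.8750 degrees


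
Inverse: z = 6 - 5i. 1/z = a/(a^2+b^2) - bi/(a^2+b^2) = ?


|z|^2 = 36+25 = 61
1/z = (6 + 5i)/61

1/z = 0.0984 + 0.0820i


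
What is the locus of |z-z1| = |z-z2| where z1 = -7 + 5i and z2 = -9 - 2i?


Equal distances means the locus is the perpendicular bisector of z1 and z2.
Midpoint = ((-7+(-9))/2, (5+(-2))/2) = (-8.0000, 1.5000)

Perpendicular bisector through (-8.0000, 1.5000)


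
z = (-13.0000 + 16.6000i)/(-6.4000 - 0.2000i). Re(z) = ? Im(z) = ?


Multiply by conjugate: (-13.0000 + 16.6000i)(-6.4000 + 0.2000i) / ((-6.4)^2 + (-0.2)^2)
Numerator real = -13*(-6.4) + 16.6*(-0.2) = 79.88
Numerator imag = 16.6*(-6.4) - (-13)*(-0.2) = -108.84
Denominator = 41
Re(z) = 79.88/41 = 1.9483
Im(z) = -108.84/41 = -2.6546

Re(z) = 1.9483, Im(z) = -2.6546


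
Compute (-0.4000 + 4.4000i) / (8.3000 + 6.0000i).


Conjugate of z2 = 8.3000 - 6.0000i
Numerator: (-0.4000 + 4.4000i)(8.3000 - 6.0000i) = 23.0800 + 38.9200i
Denominator: 8.3^2 + 6^2 = 104.89
Result = (23.0800 + 38.9200i)/104.89

0.2200 + 0.3711i


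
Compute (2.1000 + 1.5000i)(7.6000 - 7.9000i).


Real = 2.1*7.6 - 1.5*(-7.9) = 15.96 - (-11.85) = 27.81
Imag = 2.1*(-7.9) + 7.6*1.5 = -16.59 + 11.4 = -5.19

27.8100 - 5.1900i


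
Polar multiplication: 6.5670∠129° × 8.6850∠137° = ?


r = 6.5670 * 8.6850 = 57.0344
theta = 129° + 137° = 266° = 266° (mod 360)

57.0344 cis(266°)


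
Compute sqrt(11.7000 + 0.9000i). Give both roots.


|z| = sqrt(136.89+0.81) = 11.7346
sqrt((|z|+a)/2) = sqrt((11.7346+11.7)/2) = sqrt(11.7173) = 3.4231
sqrt((|z|-a)/2) = sqrt((11.7346-11.7)/2) = sqrt(0.0173) = 0.1315

±(3.4231 + 0.1315i) i.e. 3.4231 + 0.1315i and -3.4231 - 0.1315i


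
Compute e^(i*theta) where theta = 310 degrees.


cos(310°) = 0.6428
sin(310°) = -0.7660

e^(i*310°) = 0.6428 - 0.7660i


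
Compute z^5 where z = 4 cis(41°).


r^5 = 4^5 = 1024
n*theta = 5*41° = 205° = 205° (mod 360)
a = 1024*cos(205°) = -928.0592
b = 1024*sin(205°) = -432.7611

1024 cis(205°) = -928.0592 - 432.7611i


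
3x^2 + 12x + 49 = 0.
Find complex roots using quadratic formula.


disc = 12^2 - 4*3*49 = 144 - 588 = -444
sqrt(|disc|) = sqrt(444) = 21.0713
Real part = -12/(2*3) = -2.0000
Imag part = 21.0713/(2*3) = 3.5119

-2.0000 ± 3.5119i


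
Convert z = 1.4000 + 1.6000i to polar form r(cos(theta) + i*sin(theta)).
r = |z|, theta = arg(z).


r = sqrt(1.96+2.56) = sqrt(4.52) = 2.1260
theta = atan2(1.6, 1.4) = 48.8141 degrees

r = 2.1260, theta = 48.8141 degrees


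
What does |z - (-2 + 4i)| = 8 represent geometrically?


|z - z0| = r is a circle with center z0 and radius r.
Center = (-2, 4), radius = 8

Circle with center (-2, 4) and radius 8


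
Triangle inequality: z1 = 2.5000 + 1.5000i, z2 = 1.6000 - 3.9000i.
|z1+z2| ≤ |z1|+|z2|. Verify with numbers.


|z1| = sqrt(2.5^2 + 1.5^2) = sqrt(8.5) = 2.9155
|z2| = sqrt(1.6^2 + (-3.9)^2) = sqrt(17.77) = 4.2154
z1+z2 = 4.1000 - 2.4000i
|z1+z2| = sqrt(22.57) = 4.7508
|z1|+|z2| = 2.9155 + 4.2154 = 7.1309

|z1+z2| = 4.7508 ≤ |z1|+|z2| = 7.1309 (verified)


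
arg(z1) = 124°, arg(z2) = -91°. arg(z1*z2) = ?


arg(z1*z2) = 124° - 91° = 33°
Normalized to (-180°, 180°]: 33°

33°


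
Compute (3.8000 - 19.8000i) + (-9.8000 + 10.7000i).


Real: 3.8 - 9.8 = -6
Imag: -19.8 + 10.7 = -9.1

-6.0000 - 9.1000i


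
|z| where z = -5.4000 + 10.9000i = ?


|z| = sqrt((-5.4)^2 + 10.9^2) = sqrt(29.16 + 118.81) = sqrt(147.97) = 12.1643

|z| = 12.1643


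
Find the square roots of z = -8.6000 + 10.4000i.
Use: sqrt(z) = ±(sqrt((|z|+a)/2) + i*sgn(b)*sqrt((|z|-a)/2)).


|z| = sqrt(73.96+108.16) = 13.4952
sqrt((|z|+a)/2) = sqrt((13.4952+(-8.6))/2) = sqrt(2.4476) = 1.5645
sqrt((|z|-a)/2) = sqrt((13.4952-(-8.6))/2) = sqrt(11.0476) = 3.3238

±(1.5645 + 3.3238i) i.e. 1.5645 + 3.3238i and -1.5645 - 3.3238i


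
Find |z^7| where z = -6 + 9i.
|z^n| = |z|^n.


|z| = sqrt(36+81) = sqrt(117) = 10.8167
|z^7| = |z|^7 = (sqrt(117))^7 = 117^3 * sqrt(117) = 1601613*sqrt(117)

|z^7| = 1601613*sqrt(117) ≈ 17324093.3848


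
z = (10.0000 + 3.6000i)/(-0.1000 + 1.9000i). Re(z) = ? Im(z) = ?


Multiply by conjugate: (10.0000 + 3.6000i)(-0.1000 - 1.9000i) / ((-0.1)^2 + 1.9^2)
Numerator real = 10*(-0.1) + 3.6*1.9 = 5.84
Numerator imag = 3.6*(-0.1) - 10*1.9 = -19.36
Denominator = 3.62
Re(z) = 5.84/3.62 = 1.6133
Im(z) = -19.36/3.62 = -5.3481

Re(z) = 1.6133, Im(z) = -5.3481


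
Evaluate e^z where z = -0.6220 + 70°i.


e^-0.6220 = 0.5369
cos(70°) = 0.342
sin(70°) = 0.9397
Real = 0.5369*0.342 = 0.1836
Imag = 0.5369*0.9397 = 0.5045

0.1836 + 0.5045i


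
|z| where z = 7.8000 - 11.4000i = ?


|z| = sqrt(7.8^2 + (-11.4)^2) = sqrt(60.84 + 129.96) = sqrt(190.8) = 13.8130

|z| = 13.8130


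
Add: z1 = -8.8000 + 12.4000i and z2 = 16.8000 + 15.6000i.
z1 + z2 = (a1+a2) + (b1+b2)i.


Real: -8.8 + 16.8 = 8
Imag: 12.4 + 15.6 = 28

8.0000 + 28.0000i


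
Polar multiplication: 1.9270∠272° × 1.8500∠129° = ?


r = 1.9270 * 1.8500 = 3.5650
theta = 272° + 129° = 401° = 41° (mod 360)

3.5650 cis(41°)


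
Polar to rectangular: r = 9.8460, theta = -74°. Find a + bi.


a = 9.8460*cos(-74°) = 9.8460*0.275637 = 2.7139
b = 9.8460*sin(-74°) = 9.8460*(-0.96126) = -9.4646

2.7139 - 9.4646i


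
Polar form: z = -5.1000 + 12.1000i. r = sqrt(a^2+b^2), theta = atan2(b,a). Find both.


r = sqrt(26.01+146.41) = sqrt(172.42) = 13.1309
theta = atan2(12.1, -5.1) = 112.8548 degrees

r = 13.1309, theta = 112.8548 degrees
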